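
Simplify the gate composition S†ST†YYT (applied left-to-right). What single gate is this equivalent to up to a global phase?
I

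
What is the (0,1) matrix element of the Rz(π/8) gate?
0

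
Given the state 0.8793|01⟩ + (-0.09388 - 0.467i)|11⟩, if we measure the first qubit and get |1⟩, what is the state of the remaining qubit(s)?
(-0.1971 - 0.9804i)|1⟩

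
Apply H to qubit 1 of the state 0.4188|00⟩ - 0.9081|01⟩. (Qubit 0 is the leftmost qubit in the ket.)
-0.346|00⟩ + 0.9383|01⟩

H on qubit 1 mixes each pair of kets that differ only in qubit 1: amplitudes (a, b) of (|…0…⟩, |…1…⟩) become ((a + b)/√2, (a − b)/√2). Kets absent from the input have amplitude 0.
(|00⟩, |01⟩): (a, b) = (0.4188, -0.9081) → (-0.346, 0.9383)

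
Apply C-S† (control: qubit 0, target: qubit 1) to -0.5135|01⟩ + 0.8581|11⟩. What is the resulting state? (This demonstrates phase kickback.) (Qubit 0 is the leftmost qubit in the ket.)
-0.5135|01⟩ - 0.8581i|11⟩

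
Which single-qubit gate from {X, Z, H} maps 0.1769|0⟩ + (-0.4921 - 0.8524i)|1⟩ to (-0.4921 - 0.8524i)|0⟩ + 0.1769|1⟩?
X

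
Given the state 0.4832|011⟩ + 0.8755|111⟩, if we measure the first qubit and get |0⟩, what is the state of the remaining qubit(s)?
|11⟩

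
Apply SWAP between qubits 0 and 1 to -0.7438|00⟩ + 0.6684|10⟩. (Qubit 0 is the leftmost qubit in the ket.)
-0.7438|00⟩ + 0.6684|01⟩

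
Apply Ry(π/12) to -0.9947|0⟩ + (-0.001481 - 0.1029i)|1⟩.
(-0.986 + 0.01343i)|0⟩ + (-0.1313 - 0.102i)|1⟩

Ry(π/12) = [[cos(θ/2), −sin(θ/2)], [sin(θ/2), cos(θ/2)]]; θ = π/12, cos(θ/2) ≈ 0.991445, sin(θ/2) ≈ 0.130526.
With a = amp(|0⟩) = -0.9947 and b = amp(|1⟩) = (-0.001481 - 0.1029i):
new amp(|0⟩) = (0.991445)·a + (-0.130526)·b = (-0.986 + 0.01343i)
new amp(|1⟩) = (0.130526)·a + (0.991445)·b = (-0.1313 - 0.102i)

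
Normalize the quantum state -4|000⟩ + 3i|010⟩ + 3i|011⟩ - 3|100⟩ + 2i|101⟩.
-0.5835|000⟩ + 0.4376i|010⟩ + 0.4376i|011⟩ - 0.4376|100⟩ + 0.2917i|101⟩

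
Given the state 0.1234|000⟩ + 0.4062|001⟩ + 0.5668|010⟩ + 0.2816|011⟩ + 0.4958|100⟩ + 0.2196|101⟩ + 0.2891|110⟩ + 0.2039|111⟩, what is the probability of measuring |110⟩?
0.08358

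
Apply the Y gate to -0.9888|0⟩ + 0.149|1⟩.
-0.149i|0⟩ - 0.9888i|1⟩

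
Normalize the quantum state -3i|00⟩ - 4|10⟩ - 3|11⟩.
-0.5145i|00⟩ - 0.686|10⟩ - 0.5145|11⟩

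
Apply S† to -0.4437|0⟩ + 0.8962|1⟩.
-0.4437|0⟩ - 0.8962i|1⟩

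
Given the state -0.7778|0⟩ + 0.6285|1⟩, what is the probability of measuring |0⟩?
0.605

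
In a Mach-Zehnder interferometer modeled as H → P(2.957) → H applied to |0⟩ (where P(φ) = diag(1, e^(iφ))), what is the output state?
(0.008494 + 0.09177i)|0⟩ + (0.9915 - 0.09177i)|1⟩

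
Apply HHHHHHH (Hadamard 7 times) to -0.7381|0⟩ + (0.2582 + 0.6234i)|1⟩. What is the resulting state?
(-0.3393 + 0.4408i)|0⟩ + (-0.7045 - 0.4408i)|1⟩

H² = I, so H^7 = H: a single Hadamard. With (a, b) = (-0.7381, (0.2582 + 0.6234i)), H gives ((a + b)/√2, (a − b)/√2) = ((-0.3393 + 0.4408i), (-0.7045 - 0.4408i)).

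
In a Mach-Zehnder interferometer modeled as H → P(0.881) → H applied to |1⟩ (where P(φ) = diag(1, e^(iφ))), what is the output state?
(0.1818 - 0.3857i)|0⟩ + (0.8182 + 0.3857i)|1⟩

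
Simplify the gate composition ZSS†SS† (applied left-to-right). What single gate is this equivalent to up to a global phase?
Z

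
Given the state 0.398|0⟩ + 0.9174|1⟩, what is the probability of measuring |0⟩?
0.1584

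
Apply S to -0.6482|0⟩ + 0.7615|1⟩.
-0.6482|0⟩ + 0.7615i|1⟩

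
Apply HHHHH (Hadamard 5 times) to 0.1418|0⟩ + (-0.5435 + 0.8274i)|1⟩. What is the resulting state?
(-0.284 + 0.5851i)|0⟩ + (0.4846 - 0.5851i)|1⟩

H² = I, so H^5 = H: a single Hadamard. With (a, b) = (0.1418, (-0.5435 + 0.8274i)), H gives ((a + b)/√2, (a − b)/√2) = ((-0.284 + 0.5851i), (0.4846 - 0.5851i)).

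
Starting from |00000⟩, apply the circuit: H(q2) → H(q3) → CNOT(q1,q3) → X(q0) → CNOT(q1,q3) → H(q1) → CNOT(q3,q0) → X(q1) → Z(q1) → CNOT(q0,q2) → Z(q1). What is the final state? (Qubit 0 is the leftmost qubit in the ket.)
1/√8|00010⟩ + 1/√8|00110⟩ + 1/√8|01010⟩ + 1/√8|01110⟩ + 1/√8|10000⟩ + 1/√8|10100⟩ + 1/√8|11000⟩ + 1/√8|11100⟩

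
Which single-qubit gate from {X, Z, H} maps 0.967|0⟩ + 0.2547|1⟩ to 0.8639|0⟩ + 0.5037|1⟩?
H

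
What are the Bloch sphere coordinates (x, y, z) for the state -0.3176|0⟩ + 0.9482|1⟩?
(-0.6023, 0, -0.7982)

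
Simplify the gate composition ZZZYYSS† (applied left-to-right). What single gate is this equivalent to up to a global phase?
Z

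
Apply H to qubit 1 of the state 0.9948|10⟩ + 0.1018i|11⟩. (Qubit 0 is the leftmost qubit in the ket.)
(0.7034 + 0.07198i)|10⟩ + (0.7034 - 0.07198i)|11⟩

H on qubit 1 mixes each pair of kets that differ only in qubit 1: amplitudes (a, b) of (|…0…⟩, |…1…⟩) become ((a + b)/√2, (a − b)/√2). Kets absent from the input have amplitude 0.
(|10⟩, |11⟩): (a, b) = (0.9948, 0.1018i) → ((0.7034 + 0.07198i), (0.7034 - 0.07198i))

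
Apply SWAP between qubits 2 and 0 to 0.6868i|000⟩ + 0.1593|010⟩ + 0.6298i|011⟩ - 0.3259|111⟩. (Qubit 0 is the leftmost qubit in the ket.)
0.6868i|000⟩ + 0.1593|010⟩ + 0.6298i|110⟩ - 0.3259|111⟩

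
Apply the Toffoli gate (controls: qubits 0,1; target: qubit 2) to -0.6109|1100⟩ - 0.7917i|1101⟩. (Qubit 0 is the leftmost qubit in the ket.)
-0.6109|1110⟩ - 0.7917i|1111⟩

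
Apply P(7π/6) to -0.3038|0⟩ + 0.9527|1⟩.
-0.3038|0⟩ + (-0.8251 - 0.4764i)|1⟩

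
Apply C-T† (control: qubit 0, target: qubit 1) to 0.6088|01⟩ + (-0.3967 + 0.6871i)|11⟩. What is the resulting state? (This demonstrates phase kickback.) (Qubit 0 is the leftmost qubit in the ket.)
0.6088|01⟩ + (0.2053 + 0.7664i)|11⟩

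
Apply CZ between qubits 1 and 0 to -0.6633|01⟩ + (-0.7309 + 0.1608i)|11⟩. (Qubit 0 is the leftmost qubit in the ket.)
-0.6633|01⟩ + (0.7309 - 0.1608i)|11⟩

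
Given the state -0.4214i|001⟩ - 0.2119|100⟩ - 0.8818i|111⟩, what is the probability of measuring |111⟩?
0.7776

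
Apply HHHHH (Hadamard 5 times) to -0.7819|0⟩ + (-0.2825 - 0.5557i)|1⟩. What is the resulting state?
(-0.7526 - 0.3929i)|0⟩ + (-0.3531 + 0.3929i)|1⟩

H² = I, so H^5 = H: a single Hadamard. With (a, b) = (-0.7819, (-0.2825 - 0.5557i)), H gives ((a + b)/√2, (a − b)/√2) = ((-0.7526 - 0.3929i), (-0.3531 + 0.3929i)).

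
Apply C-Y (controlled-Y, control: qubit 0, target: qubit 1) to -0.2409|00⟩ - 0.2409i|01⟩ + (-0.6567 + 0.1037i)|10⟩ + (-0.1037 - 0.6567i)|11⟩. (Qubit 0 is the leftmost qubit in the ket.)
-0.2409|00⟩ - 0.2409i|01⟩ + (-0.6567 + 0.1037i)|10⟩ + (-0.1037 - 0.6567i)|11⟩

C-Y leaves the control-|0⟩ kets |00⟩, |01⟩ unchanged and applies Y to qubit 1 on the control-|1⟩ pair (|10⟩, |11⟩).
Y = [[0, -i], [i, 0]].
With a = amp(|10⟩) = (-0.6567 + 0.1037i) and b = amp(|11⟩) = (-0.1037 - 0.6567i):
new amp(|10⟩) = (-i)·b = (-0.6567 + 0.1037i)
new amp(|11⟩) = (i)·a = (-0.1037 - 0.6567i)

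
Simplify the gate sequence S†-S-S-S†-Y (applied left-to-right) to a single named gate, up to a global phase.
Y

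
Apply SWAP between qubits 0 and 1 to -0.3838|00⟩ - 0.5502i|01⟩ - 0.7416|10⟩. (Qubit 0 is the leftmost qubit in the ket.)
-0.3838|00⟩ - 0.7416|01⟩ - 0.5502i|10⟩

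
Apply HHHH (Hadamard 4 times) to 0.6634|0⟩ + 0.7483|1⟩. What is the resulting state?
0.6634|0⟩ + 0.7483|1⟩

H² = I, so an even number of Hadamards cancels: H^4 = I and the state is unchanged.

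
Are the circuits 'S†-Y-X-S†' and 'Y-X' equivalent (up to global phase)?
No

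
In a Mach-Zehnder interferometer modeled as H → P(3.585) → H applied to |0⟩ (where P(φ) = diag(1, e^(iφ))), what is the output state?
(0.04835 - 0.2145i)|0⟩ + (0.9516 + 0.2145i)|1⟩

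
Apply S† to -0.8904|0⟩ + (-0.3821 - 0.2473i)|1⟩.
-0.8904|0⟩ + (-0.2473 + 0.3821i)|1⟩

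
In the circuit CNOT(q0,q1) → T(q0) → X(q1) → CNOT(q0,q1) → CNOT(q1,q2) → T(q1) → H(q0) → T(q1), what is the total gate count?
8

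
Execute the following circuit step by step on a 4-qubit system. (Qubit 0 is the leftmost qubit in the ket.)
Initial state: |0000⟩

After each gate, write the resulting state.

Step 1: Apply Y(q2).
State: i|0010⟩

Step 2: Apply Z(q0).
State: i|0010⟩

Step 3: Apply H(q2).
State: (1/√2)i|0000⟩ - (1/√2)i|0010⟩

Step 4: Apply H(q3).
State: (1/2)i|0000⟩ + (1/2)i|0001⟩ - (1/2)i|0010⟩ - (1/2)i|0011⟩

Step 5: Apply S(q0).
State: (1/2)i|0000⟩ + (1/2)i|0001⟩ - (1/2)i|0010⟩ - (1/2)i|0011⟩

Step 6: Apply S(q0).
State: (1/2)i|0000⟩ + (1/2)i|0001⟩ - (1/2)i|0010⟩ - (1/2)i|0011⟩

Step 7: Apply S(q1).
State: (1/2)i|0000⟩ + (1/2)i|0001⟩ - (1/2)i|0010⟩ - (1/2)i|0011⟩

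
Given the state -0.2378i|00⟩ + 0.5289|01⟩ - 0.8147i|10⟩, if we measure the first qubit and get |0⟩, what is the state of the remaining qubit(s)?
-0.4101i|0⟩ + 0.9121|1⟩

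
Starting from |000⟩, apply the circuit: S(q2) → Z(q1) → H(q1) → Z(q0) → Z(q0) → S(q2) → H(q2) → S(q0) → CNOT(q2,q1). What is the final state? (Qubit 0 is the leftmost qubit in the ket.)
1/2|000⟩ + 1/2|001⟩ + 1/2|010⟩ + 1/2|011⟩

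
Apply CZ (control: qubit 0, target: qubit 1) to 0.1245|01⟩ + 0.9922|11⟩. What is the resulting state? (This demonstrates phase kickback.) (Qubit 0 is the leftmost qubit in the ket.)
0.1245|01⟩ - 0.9922|11⟩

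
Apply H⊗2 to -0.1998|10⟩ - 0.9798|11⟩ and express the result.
-0.5898|00⟩ + 0.39|01⟩ + 0.5898|10⟩ - 0.39|11⟩

H⊗2 gives amp(|y⟩) = (1/2) Σ_x (−1)^(x·y) amp(|x⟩), where x·y is the number of positions in which both x and y have a 1.
|00⟩: (-0.1998 - 0.9798)/2 = -0.5898
|01⟩: (-0.1998 + 0.9798)/2 = 0.39
|10⟩: (0.1998 + 0.9798)/2 = 0.5898
|11⟩: (0.1998 - 0.9798)/2 = -0.39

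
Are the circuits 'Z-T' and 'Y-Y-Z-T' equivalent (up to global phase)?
Yes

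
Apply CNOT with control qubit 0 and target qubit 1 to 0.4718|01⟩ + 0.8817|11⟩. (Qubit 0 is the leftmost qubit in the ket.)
0.4718|01⟩ + 0.8817|10⟩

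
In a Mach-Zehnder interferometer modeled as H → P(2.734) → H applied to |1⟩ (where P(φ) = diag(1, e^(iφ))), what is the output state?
(0.959 - 0.1982i)|0⟩ + (0.04096 + 0.1982i)|1⟩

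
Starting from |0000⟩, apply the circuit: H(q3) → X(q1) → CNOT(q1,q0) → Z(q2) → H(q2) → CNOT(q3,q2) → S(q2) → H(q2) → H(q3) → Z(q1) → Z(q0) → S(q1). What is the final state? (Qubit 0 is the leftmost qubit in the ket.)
(-1/2 + (1/2)i)|1100⟩ + (1/2 + (1/2)i)|1110⟩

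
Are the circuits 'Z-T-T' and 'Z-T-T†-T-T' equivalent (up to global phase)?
Yes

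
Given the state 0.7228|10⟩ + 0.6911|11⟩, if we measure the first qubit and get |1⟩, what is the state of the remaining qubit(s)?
0.7228|0⟩ + 0.6911|1⟩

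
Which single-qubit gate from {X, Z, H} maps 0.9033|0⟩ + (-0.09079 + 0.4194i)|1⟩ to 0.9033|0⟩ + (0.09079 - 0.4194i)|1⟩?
Z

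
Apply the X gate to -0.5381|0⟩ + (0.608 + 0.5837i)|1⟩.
(0.608 + 0.5837i)|0⟩ - 0.5381|1⟩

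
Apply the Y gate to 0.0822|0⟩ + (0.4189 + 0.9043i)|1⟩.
(0.9043 - 0.4189i)|0⟩ + 0.0822i|1⟩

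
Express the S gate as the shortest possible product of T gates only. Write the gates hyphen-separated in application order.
T-T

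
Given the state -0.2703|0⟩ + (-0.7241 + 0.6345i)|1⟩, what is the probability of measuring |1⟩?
0.9269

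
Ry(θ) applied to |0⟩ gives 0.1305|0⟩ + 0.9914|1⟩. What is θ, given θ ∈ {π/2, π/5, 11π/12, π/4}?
11π/12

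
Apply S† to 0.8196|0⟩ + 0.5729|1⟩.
0.8196|0⟩ - 0.5729i|1⟩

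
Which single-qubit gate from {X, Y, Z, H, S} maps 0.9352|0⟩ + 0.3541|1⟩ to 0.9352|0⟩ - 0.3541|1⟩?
Z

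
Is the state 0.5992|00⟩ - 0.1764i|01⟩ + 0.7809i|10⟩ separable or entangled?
Entangled

Writing the state as a|00⟩ + b|01⟩ + c|10⟩ + d|11⟩, it is a product state iff ad − bc = 0.
Here (a, b, c, d) = (0.5992, -0.1764i, 0.7809i, 0): ad − bc = (0.5992)(0) − (-0.1764i)(0.7809i) = -0.1378 ≠ 0, so the state is entangled.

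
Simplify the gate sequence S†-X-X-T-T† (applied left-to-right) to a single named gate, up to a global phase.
S†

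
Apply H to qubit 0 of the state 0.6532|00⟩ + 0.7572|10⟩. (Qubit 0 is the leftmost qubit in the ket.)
0.9973|00⟩ - 0.07354|10⟩

H on qubit 0 mixes each pair of kets that differ only in qubit 0: amplitudes (a, b) of (|…0…⟩, |…1…⟩) become ((a + b)/√2, (a − b)/√2). Kets absent from the input have amplitude 0.
(|00⟩, |10⟩): (a, b) = (0.6532, 0.7572) → (0.9973, -0.07354)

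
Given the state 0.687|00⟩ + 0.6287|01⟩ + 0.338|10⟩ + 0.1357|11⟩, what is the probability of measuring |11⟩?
0.01841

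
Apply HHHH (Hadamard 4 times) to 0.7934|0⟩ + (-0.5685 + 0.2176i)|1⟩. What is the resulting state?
0.7934|0⟩ + (-0.5685 + 0.2176i)|1⟩

H² = I, so an even number of Hadamards cancels: H^4 = I and the state is unchanged.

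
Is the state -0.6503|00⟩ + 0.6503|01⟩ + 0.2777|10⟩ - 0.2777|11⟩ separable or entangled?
Separable

Writing the state as a|00⟩ + b|01⟩ + c|10⟩ + d|11⟩, it is a product state iff ad − bc = 0.
Here (a, b, c, d) = (-0.6503, 0.6503, 0.2777, -0.2777): ad − bc = (-0.6503)(-0.2777) − (0.6503)(0.2777) = 0, so the state is separable.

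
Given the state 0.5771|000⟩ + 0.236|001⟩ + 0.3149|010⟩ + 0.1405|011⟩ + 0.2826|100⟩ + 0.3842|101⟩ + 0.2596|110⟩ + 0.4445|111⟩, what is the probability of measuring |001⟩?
0.0557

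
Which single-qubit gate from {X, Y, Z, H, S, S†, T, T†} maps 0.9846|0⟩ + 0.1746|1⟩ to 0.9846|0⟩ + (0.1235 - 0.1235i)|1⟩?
T†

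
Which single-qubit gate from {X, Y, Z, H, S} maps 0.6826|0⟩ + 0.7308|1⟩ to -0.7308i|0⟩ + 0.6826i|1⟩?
Y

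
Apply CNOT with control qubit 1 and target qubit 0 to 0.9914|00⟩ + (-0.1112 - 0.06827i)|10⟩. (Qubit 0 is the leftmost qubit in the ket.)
0.9914|00⟩ + (-0.1112 - 0.06827i)|10⟩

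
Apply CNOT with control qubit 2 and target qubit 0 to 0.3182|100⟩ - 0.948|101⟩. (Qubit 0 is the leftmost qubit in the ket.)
-0.948|001⟩ + 0.3182|100⟩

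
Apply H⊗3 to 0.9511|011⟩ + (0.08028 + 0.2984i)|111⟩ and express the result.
(0.3646 + 0.1055i)|000⟩ + (-0.3646 - 0.1055i)|001⟩ + (-0.3646 - 0.1055i)|010⟩ + (0.3646 + 0.1055i)|011⟩ + (0.3079 - 0.1055i)|100⟩ + (-0.3079 + 0.1055i)|101⟩ + (-0.3079 + 0.1055i)|110⟩ + (0.3079 - 0.1055i)|111⟩

H⊗3 gives amp(|y⟩) = (1/2√2) Σ_x (−1)^(x·y) amp(|x⟩), where x·y is the number of positions in which both x and y have a 1.
|000⟩: (0.9511 + (0.08028 + 0.2984i))/(2√2) = (0.3646 + 0.1055i)
|001⟩: (-0.9511 - (0.08028 + 0.2984i))/(2√2) = (-0.3646 - 0.1055i)
|010⟩: (-0.9511 - (0.08028 + 0.2984i))/(2√2) = (-0.3646 - 0.1055i)
|011⟩: (0.9511 + (0.08028 + 0.2984i))/(2√2) = (0.3646 + 0.1055i)
|100⟩: (0.9511 - (0.08028 + 0.2984i))/(2√2) = (0.3079 - 0.1055i)
|101⟩: (-0.9511 + (0.08028 + 0.2984i))/(2√2) = (-0.3079 + 0.1055i)
|110⟩: (-0.9511 + (0.08028 + 0.2984i))/(2√2) = (-0.3079 + 0.1055i)
|111⟩: (0.9511 - (0.08028 + 0.2984i))/(2√2) = (0.3079 - 0.1055i)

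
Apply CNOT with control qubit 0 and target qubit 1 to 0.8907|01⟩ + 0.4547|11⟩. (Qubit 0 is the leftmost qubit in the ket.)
0.8907|01⟩ + 0.4547|10⟩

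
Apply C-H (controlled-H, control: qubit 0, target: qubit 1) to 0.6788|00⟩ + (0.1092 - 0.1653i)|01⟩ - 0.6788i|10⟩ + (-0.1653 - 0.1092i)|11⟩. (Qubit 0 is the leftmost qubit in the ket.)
0.6788|00⟩ + (0.1092 - 0.1653i)|01⟩ + (-0.1169 - 0.5572i)|10⟩ + (0.1169 - 0.4028i)|11⟩

C-H leaves the control-|0⟩ kets |00⟩, |01⟩ unchanged and applies H to qubit 1 on the control-|1⟩ pair (|10⟩, |11⟩).
H = [[1/√2, 1/√2], [1/√2, -1/√2]].
With a = amp(|10⟩) = -0.6788i and b = amp(|11⟩) = (-0.1653 - 0.1092i):
new amp(|10⟩) = (1/√2)·a + (1/√2)·b = (-0.1169 - 0.5572i)
new amp(|11⟩) = (1/√2)·a + (-1/√2)·b = (0.1169 - 0.4028i)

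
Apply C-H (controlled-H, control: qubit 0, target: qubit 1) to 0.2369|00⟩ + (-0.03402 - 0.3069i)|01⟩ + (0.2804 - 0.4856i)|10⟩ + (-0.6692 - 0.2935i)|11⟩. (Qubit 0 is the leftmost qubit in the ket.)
0.2369|00⟩ + (-0.03402 - 0.3069i)|01⟩ + (-0.2749 - 0.5509i)|10⟩ + (0.6715 - 0.1358i)|11⟩

C-H leaves the control-|0⟩ kets |00⟩, |01⟩ unchanged and applies H to qubit 1 on the control-|1⟩ pair (|10⟩, |11⟩).
H = [[1/√2, 1/√2], [1/√2, -1/√2]].
With a = amp(|10⟩) = (0.2804 - 0.4856i) and b = amp(|11⟩) = (-0.6692 - 0.2935i):
new amp(|10⟩) = (1/√2)·a + (1/√2)·b = (-0.2749 - 0.5509i)
new amp(|11⟩) = (1/√2)·a + (-1/√2)·b = (0.6715 - 0.1358i)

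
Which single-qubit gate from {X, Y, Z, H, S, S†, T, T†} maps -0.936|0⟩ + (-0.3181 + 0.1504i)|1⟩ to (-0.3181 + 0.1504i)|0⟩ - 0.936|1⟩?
X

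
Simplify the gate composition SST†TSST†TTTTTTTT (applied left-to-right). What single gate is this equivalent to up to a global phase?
T†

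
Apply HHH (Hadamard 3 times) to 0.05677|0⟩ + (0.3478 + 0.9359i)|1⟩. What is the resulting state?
(0.2861 + 0.6618i)|0⟩ + (-0.2058 - 0.6618i)|1⟩

H² = I, so H^3 = H: a single Hadamard. With (a, b) = (0.05677, (0.3478 + 0.9359i)), H gives ((a + b)/√2, (a − b)/√2) = ((0.2861 + 0.6618i), (-0.2058 - 0.6618i)).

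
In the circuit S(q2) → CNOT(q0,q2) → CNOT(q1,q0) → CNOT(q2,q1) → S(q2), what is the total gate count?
5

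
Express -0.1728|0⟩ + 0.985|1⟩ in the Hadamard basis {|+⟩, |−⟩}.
0.5743|+⟩ - 0.8187|−⟩

With |ψ⟩ = α|0⟩ + β|1⟩, the Hadamard-basis coefficients are ⟨+|ψ⟩ = (α + β)/√2 and ⟨−|ψ⟩ = (α − β)/√2.
Here α = -0.1728, β = 0.985: (α + β)/√2 = 0.5743, (α − β)/√2 = -0.8187.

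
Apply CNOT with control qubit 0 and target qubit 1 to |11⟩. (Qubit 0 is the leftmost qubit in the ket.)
|10⟩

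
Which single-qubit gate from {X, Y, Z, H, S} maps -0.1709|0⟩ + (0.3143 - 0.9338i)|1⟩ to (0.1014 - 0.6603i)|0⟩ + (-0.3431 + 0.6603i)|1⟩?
H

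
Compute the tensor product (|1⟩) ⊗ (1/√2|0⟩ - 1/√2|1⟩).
1/√2|10⟩ - 1/√2|11⟩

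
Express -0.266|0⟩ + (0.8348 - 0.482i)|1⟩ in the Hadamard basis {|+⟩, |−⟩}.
(0.4022 - 0.3408i)|+⟩ + (-0.7784 + 0.3408i)|−⟩

With |ψ⟩ = α|0⟩ + β|1⟩, the Hadamard-basis coefficients are ⟨+|ψ⟩ = (α + β)/√2 and ⟨−|ψ⟩ = (α − β)/√2.
Here α = -0.266, β = (0.8348 - 0.482i): (α + β)/√2 = (0.4022 - 0.3408i), (α − β)/√2 = (-0.7784 + 0.3408i).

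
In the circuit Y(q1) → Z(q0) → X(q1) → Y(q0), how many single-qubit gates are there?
4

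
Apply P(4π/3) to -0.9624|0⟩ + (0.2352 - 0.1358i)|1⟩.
-0.9624|0⟩ + (-0.2352 - 0.1358i)|1⟩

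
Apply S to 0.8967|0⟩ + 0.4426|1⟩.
0.8967|0⟩ + 0.4426i|1⟩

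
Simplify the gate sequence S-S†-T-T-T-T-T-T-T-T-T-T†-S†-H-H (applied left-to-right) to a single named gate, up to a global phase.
S†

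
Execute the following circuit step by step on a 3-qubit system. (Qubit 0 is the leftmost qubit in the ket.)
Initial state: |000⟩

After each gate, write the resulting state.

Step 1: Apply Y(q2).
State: i|001⟩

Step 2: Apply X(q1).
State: i|011⟩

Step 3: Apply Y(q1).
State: |001⟩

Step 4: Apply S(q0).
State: |001⟩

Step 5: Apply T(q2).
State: (1/√2 + (1/√2)i)|001⟩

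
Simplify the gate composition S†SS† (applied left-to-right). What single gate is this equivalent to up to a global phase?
S†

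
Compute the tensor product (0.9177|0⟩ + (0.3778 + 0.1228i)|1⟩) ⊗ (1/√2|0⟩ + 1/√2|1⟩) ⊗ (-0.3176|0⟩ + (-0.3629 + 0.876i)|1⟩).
-0.2061|000⟩ + (-0.2355 + 0.5684i)|001⟩ - 0.2061|010⟩ + (-0.2355 + 0.5684i)|011⟩ + (-0.08485 - 0.02758i)|100⟩ + (-0.173 + 0.2025i)|101⟩ + (-0.08485 - 0.02758i)|110⟩ + (-0.173 + 0.2025i)|111⟩

amp(|b₁b₂…⟩) = product of the factor amplitudes for bits b₁, b₂, …; only kets whose every factor amplitude is nonzero survive.
|000⟩: (0.9177)(1/√2)(-0.3176) = -0.2061
|001⟩: (0.9177)(1/√2)(-0.3629 + 0.876i) = (-0.2355 + 0.5684i)
|010⟩: (0.9177)(1/√2)(-0.3176) = -0.2061
|011⟩: (0.9177)(1/√2)(-0.3629 + 0.876i) = (-0.2355 + 0.5684i)
|100⟩: (0.3778 + 0.1228i)(1/√2)(-0.3176) = (-0.08485 - 0.02758i)
|101⟩: (0.3778 + 0.1228i)(1/√2)(-0.3629 + 0.876i) = (-0.173 + 0.2025i)
|110⟩: (0.3778 + 0.1228i)(1/√2)(-0.3176) = (-0.08485 - 0.02758i)
|111⟩: (0.3778 + 0.1228i)(1/√2)(-0.3629 + 0.876i) = (-0.173 + 0.2025i)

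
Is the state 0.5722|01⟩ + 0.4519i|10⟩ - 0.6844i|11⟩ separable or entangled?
Entangled

Writing the state as a|00⟩ + b|01⟩ + c|10⟩ + d|11⟩, it is a product state iff ad − bc = 0.
Here (a, b, c, d) = (0, 0.5722, 0.4519i, -0.6844i): ad − bc = (0)(-0.6844i) − (0.5722)(0.4519i) = -0.2586i ≠ 0, so the state is entangled.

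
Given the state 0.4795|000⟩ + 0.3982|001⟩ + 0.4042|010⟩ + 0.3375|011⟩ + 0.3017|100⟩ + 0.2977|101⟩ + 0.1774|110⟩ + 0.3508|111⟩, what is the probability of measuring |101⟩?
0.08863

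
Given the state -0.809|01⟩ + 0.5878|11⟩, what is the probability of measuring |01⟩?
0.6545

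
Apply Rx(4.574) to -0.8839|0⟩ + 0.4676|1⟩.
(0.5803 - 0.3527i)|0⟩ + (-0.307 + 0.6667i)|1⟩

Rx(4.574) = [[cos(θ/2), −i·sin(θ/2)], [−i·sin(θ/2), cos(θ/2)]]; θ = 4.574, cos(θ/2) ≈ -0.656526, sin(θ/2) ≈ 0.754304.
With a = amp(|0⟩) = -0.8839 and b = amp(|1⟩) = 0.4676:
new amp(|0⟩) = (-0.656526)·a + (-0.754304i)·b = (0.5803 - 0.3527i)
new amp(|1⟩) = (-0.754304i)·a + (-0.656526)·b = (-0.307 + 0.6667i)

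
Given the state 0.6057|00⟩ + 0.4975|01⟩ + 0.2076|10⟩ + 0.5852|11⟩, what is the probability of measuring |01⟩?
0.2475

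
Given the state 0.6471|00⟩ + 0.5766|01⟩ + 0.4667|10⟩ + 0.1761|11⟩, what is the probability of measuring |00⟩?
0.4187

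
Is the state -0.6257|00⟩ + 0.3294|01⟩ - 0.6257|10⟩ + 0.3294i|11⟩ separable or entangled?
Entangled

Writing the state as a|00⟩ + b|01⟩ + c|10⟩ + d|11⟩, it is a product state iff ad − bc = 0.
Here (a, b, c, d) = (-0.6257, 0.3294, -0.6257, 0.3294i): ad − bc = (-0.6257)(0.3294i) − (0.3294)(-0.6257) = (0.2061 - 0.2061i) ≠ 0, so the state is entangled.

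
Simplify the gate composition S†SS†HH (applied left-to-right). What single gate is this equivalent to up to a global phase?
S†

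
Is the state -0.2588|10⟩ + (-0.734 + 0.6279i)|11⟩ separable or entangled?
Separable

Writing the state as a|00⟩ + b|01⟩ + c|10⟩ + d|11⟩, it is a product state iff ad − bc = 0.
Here (a, b, c, d) = (0, 0, -0.2588, (-0.734 + 0.6279i)): ad − bc = (0)(-0.734 + 0.6279i) − (0)(-0.2588) = 0, so the state is separable.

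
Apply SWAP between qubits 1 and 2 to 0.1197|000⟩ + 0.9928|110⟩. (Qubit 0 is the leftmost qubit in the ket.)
0.1197|000⟩ + 0.9928|101⟩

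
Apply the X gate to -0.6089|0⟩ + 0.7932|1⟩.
0.7932|0⟩ - 0.6089|1⟩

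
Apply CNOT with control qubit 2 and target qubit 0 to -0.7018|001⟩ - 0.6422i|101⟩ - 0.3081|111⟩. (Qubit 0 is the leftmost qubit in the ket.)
-0.6422i|001⟩ - 0.3081|011⟩ - 0.7018|101⟩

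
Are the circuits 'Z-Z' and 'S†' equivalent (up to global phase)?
No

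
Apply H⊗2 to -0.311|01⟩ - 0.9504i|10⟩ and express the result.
(-0.1555 - 0.4752i)|00⟩ + (0.1555 - 0.4752i)|01⟩ + (-0.1555 + 0.4752i)|10⟩ + (0.1555 + 0.4752i)|11⟩

H⊗2 gives amp(|y⟩) = (1/2) Σ_x (−1)^(x·y) amp(|x⟩), where x·y is the number of positions in which both x and y have a 1.
|00⟩: (-0.311 - 0.9504i)/2 = (-0.1555 - 0.4752i)
|01⟩: (0.311 - 0.9504i)/2 = (0.1555 - 0.4752i)
|10⟩: (-0.311 + 0.9504i)/2 = (-0.1555 + 0.4752i)
|11⟩: (0.311 + 0.9504i)/2 = (0.1555 + 0.4752i)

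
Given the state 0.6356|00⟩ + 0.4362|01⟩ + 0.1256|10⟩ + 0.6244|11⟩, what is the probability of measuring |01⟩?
0.1903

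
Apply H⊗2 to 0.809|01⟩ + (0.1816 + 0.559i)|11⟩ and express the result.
(0.4953 + 0.2795i)|00⟩ + (-0.4953 - 0.2795i)|01⟩ + (0.3137 - 0.2795i)|10⟩ + (-0.3137 + 0.2795i)|11⟩

H⊗2 gives amp(|y⟩) = (1/2) Σ_x (−1)^(x·y) amp(|x⟩), where x·y is the number of positions in which both x and y have a 1.
|00⟩: (0.809 + (0.1816 + 0.559i))/2 = (0.4953 + 0.2795i)
|01⟩: (-0.809 - (0.1816 + 0.559i))/2 = (-0.4953 - 0.2795i)
|10⟩: (0.809 - (0.1816 + 0.559i))/2 = (0.3137 - 0.2795i)
|11⟩: (-0.809 + (0.1816 + 0.559i))/2 = (-0.3137 + 0.2795i)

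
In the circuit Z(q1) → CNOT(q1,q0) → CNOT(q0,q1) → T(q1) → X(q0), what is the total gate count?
5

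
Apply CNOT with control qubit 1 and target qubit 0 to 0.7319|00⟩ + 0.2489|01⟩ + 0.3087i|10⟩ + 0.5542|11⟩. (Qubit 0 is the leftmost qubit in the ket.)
0.7319|00⟩ + 0.5542|01⟩ + 0.3087i|10⟩ + 0.2489|11⟩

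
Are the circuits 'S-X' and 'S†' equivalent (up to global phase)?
No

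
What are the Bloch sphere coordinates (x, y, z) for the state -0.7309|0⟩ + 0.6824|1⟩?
(-0.9975, 0, 0.06855)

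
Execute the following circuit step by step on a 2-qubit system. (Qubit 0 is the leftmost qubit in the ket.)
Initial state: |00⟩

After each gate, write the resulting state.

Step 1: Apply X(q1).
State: |01⟩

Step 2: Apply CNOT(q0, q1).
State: |01⟩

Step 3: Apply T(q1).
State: (1/√2 + (1/√2)i)|01⟩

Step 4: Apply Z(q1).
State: (-1/√2 - (1/√2)i)|01⟩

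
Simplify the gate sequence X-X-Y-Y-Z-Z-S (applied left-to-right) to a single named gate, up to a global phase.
S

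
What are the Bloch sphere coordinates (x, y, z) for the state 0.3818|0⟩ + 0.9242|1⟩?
(0.7057, 0, -0.7084)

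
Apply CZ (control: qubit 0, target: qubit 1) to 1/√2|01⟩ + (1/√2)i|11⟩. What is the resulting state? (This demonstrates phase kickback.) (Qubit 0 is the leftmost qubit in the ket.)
1/√2|01⟩ - (1/√2)i|11⟩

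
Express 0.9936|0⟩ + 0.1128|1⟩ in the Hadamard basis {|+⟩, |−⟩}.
0.7823|+⟩ + 0.6228|−⟩

With |ψ⟩ = α|0⟩ + β|1⟩, the Hadamard-basis coefficients are ⟨+|ψ⟩ = (α + β)/√2 and ⟨−|ψ⟩ = (α − β)/√2.
Here α = 0.9936, β = 0.1128: (α + β)/√2 = 0.7823, (α − β)/√2 = 0.6228.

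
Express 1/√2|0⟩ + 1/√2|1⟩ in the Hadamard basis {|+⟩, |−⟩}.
|+⟩

With |ψ⟩ = α|0⟩ + β|1⟩, the Hadamard-basis coefficients are ⟨+|ψ⟩ = (α + β)/√2 and ⟨−|ψ⟩ = (α − β)/√2.
Here α = 1/√2, β = 1/√2: (α + β)/√2 = 1, (α − β)/√2 = 0.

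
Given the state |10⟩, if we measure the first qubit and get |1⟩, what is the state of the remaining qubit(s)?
|0⟩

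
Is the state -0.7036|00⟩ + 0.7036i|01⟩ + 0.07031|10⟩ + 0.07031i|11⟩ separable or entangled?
Entangled

Writing the state as a|00⟩ + b|01⟩ + c|10⟩ + d|11⟩, it is a product state iff ad − bc = 0.
Here (a, b, c, d) = (-0.7036, 0.7036i, 0.07031, 0.07031i): ad − bc = (-0.7036)(0.07031i) − (0.7036i)(0.07031) = -0.09894i ≠ 0, so the state is entangled.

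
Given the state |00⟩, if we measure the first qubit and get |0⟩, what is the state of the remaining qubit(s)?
|0⟩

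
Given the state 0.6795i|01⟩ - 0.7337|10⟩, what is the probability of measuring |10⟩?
0.5383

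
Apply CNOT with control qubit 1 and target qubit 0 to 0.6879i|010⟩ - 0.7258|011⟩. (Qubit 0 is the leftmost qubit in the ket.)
0.6879i|110⟩ - 0.7258|111⟩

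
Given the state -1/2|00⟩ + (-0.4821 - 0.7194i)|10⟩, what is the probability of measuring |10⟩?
0.75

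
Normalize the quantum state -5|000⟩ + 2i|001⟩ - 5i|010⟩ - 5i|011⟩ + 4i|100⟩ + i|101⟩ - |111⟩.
-0.5077|000⟩ + 0.2031i|001⟩ - 0.5077i|010⟩ - 0.5077i|011⟩ + 0.4061i|100⟩ + 0.1015i|101⟩ - 0.1015|111⟩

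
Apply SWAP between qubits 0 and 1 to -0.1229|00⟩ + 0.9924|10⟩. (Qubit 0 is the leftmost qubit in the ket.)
-0.1229|00⟩ + 0.9924|01⟩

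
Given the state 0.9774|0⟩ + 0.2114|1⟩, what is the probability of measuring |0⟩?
0.9553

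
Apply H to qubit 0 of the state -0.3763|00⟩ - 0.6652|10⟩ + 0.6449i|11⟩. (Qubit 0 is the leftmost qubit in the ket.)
-0.7365|00⟩ + 0.456i|01⟩ + 0.2043|10⟩ - 0.456i|11⟩

H on qubit 0 mixes each pair of kets that differ only in qubit 0: amplitudes (a, b) of (|…0…⟩, |…1…⟩) become ((a + b)/√2, (a − b)/√2). Kets absent from the input have amplitude 0.
(|00⟩, |10⟩): (a, b) = (-0.3763, -0.6652) → (-0.7365, 0.2043)
(|01⟩, |11⟩): (a, b) = (0, 0.6449i) → (0.456i, -0.456i)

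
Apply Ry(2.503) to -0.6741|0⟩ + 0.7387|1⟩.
-0.913|0⟩ - 0.4082|1⟩

Ry(2.503) = [[cos(θ/2), −sin(θ/2)], [sin(θ/2), cos(θ/2)]]; θ = 2.503, cos(θ/2) ≈ 0.313899, sin(θ/2) ≈ 0.949457.
With a = amp(|0⟩) = -0.6741 and b = amp(|1⟩) = 0.7387:
new amp(|0⟩) = (0.313899)·a + (-0.949457)·b = -0.913
new amp(|1⟩) = (0.949457)·a + (0.313899)·b = -0.4082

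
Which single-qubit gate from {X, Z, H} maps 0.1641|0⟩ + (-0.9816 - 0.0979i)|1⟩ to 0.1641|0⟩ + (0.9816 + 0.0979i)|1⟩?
Z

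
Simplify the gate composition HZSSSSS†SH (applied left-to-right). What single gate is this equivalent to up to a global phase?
X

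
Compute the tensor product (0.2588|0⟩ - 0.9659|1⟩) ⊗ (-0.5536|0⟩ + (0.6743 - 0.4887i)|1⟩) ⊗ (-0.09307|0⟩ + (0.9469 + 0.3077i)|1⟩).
0.01333|000⟩ + (-0.1357 - 0.04408i)|001⟩ + (-0.01624 + 0.01177i)|010⟩ + (0.2042 - 0.06606i)|011⟩ - 0.04977|100⟩ + (0.5063 + 0.1645i)|101⟩ + (0.06062 - 0.04393i)|110⟩ + (-0.762 + 0.2466i)|111⟩

amp(|b₁b₂…⟩) = product of the factor amplitudes for bits b₁, b₂, …; only kets whose every factor amplitude is nonzero survive.
|000⟩: (0.2588)(-0.5536)(-0.09307) = 0.01333
|001⟩: (0.2588)(-0.5536)(0.9469 + 0.3077i) = (-0.1357 - 0.04408i)
|010⟩: (0.2588)(0.6743 - 0.4887i)(-0.09307) = (-0.01624 + 0.01177i)
|011⟩: (0.2588)(0.6743 - 0.4887i)(0.9469 + 0.3077i) = (0.2042 - 0.06606i)
|100⟩: (-0.9659)(-0.5536)(-0.09307) = -0.04977
|101⟩: (-0.9659)(-0.5536)(0.9469 + 0.3077i) = (0.5063 + 0.1645i)
|110⟩: (-0.9659)(0.6743 - 0.4887i)(-0.09307) = (0.06062 - 0.04393i)
|111⟩: (-0.9659)(0.6743 - 0.4887i)(0.9469 + 0.3077i) = (-0.762 + 0.2466i)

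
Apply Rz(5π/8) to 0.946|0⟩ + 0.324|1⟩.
(0.5256 - 0.7866i)|0⟩ + (0.18 + 0.2694i)|1⟩

Rz(5π/8) = [[e^(−iθ/2), 0], [0, e^(iθ/2)]] with e^(±iθ/2) = cos(θ/2) ± i·sin(θ/2); θ = 5π/8, cos(θ/2) ≈ 0.55557, sin(θ/2) ≈ 0.83147.
With a = amp(|0⟩) = 0.946 and b = amp(|1⟩) = 0.324:
new amp(|0⟩) = (0.55557 - 0.83147i)·a = (0.5256 - 0.7866i)
new amp(|1⟩) = (0.55557 + 0.83147i)·b = (0.18 + 0.2694i)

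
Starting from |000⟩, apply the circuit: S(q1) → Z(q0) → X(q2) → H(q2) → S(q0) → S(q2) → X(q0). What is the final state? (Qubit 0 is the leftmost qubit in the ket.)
1/√2|100⟩ - (1/√2)i|101⟩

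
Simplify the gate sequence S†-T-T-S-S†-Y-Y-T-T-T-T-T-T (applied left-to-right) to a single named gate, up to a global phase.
S†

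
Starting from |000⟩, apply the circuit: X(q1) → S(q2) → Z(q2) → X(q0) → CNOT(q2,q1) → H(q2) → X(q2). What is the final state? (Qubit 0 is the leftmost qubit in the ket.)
1/√2|110⟩ + 1/√2|111⟩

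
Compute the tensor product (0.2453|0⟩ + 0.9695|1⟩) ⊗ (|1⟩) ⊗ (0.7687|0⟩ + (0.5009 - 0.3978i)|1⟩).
0.1886|010⟩ + (0.1229 - 0.09758i)|011⟩ + 0.7453|110⟩ + (0.4856 - 0.3857i)|111⟩

amp(|b₁b₂…⟩) = product of the factor amplitudes for bits b₁, b₂, …; only kets whose every factor amplitude is nonzero survive.
|010⟩: (0.2453)(1)(0.7687) = 0.1886
|011⟩: (0.2453)(1)(0.5009 - 0.3978i) = (0.1229 - 0.09758i)
|110⟩: (0.9695)(1)(0.7687) = 0.7453
|111⟩: (0.9695)(1)(0.5009 - 0.3978i) = (0.4856 - 0.3857i)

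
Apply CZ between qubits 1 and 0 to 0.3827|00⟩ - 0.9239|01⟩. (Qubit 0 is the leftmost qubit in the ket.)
0.3827|00⟩ - 0.9239|01⟩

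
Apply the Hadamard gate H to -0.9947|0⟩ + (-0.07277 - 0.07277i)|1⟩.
(-0.7548 - 0.05146i)|0⟩ + (-0.6519 + 0.05146i)|1⟩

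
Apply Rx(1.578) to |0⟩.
0.7046|0⟩ - 0.7096i|1⟩

Rx(1.578) = [[cos(θ/2), −i·sin(θ/2)], [−i·sin(θ/2), cos(θ/2)]]; θ = 1.578, cos(θ/2) ≈ 0.704555, sin(θ/2) ≈ 0.709649.
With a = amp(|0⟩) = 1 and b = amp(|1⟩) = 0:
new amp(|0⟩) = (0.704555)·a + (-0.709649i)·b = 0.7046
new amp(|1⟩) = (-0.709649i)·a + (0.704555)·b = -0.7096i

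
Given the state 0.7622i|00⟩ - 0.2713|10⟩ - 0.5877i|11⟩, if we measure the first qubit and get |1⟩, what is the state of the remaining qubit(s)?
-0.4191|0⟩ - 0.9079i|1⟩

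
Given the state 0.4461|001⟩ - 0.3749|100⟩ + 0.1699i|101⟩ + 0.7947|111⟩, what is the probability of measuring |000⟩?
0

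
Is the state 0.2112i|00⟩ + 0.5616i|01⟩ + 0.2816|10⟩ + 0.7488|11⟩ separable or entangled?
Separable

Writing the state as a|00⟩ + b|01⟩ + c|10⟩ + d|11⟩, it is a product state iff ad − bc = 0.
Here (a, b, c, d) = (0.2112i, 0.5616i, 0.2816, 0.7488): ad − bc = (0.2112i)(0.7488) − (0.5616i)(0.2816) = 0, so the state is separable.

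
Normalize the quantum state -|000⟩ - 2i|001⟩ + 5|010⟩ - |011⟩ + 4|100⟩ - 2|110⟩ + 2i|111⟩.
-0.1348|000⟩ - 0.2697i|001⟩ + 0.6742|010⟩ - 0.1348|011⟩ + 0.5394|100⟩ - 0.2697|110⟩ + 0.2697i|111⟩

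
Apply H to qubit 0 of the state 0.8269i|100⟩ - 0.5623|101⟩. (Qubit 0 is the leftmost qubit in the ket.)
0.5847i|000⟩ - 0.3976|001⟩ - 0.5847i|100⟩ + 0.3976|101⟩

H on qubit 0 mixes each pair of kets that differ only in qubit 0: amplitudes (a, b) of (|…0…⟩, |…1…⟩) become ((a + b)/√2, (a − b)/√2). Kets absent from the input have amplitude 0.
(|000⟩, |100⟩): (a, b) = (0, 0.8269i) → (0.5847i, -0.5847i)
(|001⟩, |101⟩): (a, b) = (0, -0.5623) → (-0.3976, 0.3976)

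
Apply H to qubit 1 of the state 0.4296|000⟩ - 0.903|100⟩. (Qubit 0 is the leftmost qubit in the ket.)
0.3038|000⟩ + 0.3038|010⟩ - 0.6385|100⟩ - 0.6385|110⟩

H on qubit 1 mixes each pair of kets that differ only in qubit 1: amplitudes (a, b) of (|…0…⟩, |…1…⟩) become ((a + b)/√2, (a − b)/√2). Kets absent from the input have amplitude 0.
(|000⟩, |010⟩): (a, b) = (0.4296, 0) → (0.3038, 0.3038)
(|100⟩, |110⟩): (a, b) = (-0.903, 0) → (-0.6385, -0.6385)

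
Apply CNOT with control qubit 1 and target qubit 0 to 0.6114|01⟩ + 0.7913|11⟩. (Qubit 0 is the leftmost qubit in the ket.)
0.7913|01⟩ + 0.6114|11⟩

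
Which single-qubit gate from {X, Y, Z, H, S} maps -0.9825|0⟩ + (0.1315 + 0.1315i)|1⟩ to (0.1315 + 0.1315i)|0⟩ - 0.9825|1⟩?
X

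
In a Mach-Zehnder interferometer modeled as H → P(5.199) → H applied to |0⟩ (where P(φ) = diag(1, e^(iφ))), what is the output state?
(0.7338 - 0.442i)|0⟩ + (0.2662 + 0.442i)|1⟩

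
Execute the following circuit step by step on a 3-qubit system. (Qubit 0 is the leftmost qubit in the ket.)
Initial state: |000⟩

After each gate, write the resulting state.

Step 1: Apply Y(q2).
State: i|001⟩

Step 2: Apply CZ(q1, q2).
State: i|001⟩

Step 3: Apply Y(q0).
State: -|101⟩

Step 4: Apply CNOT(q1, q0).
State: -|101⟩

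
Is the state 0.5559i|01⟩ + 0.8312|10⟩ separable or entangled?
Entangled

Writing the state as a|00⟩ + b|01⟩ + c|10⟩ + d|11⟩, it is a product state iff ad − bc = 0.
Here (a, b, c, d) = (0, 0.5559i, 0.8312, 0): ad − bc = (0)(0) − (0.5559i)(0.8312) = -0.4621i ≠ 0, so the state is entangled.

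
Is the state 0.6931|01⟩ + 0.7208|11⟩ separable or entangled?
Separable

Writing the state as a|00⟩ + b|01⟩ + c|10⟩ + d|11⟩, it is a product state iff ad − bc = 0.
Here (a, b, c, d) = (0, 0.6931, 0, 0.7208): ad − bc = (0)(0.7208) − (0.6931)(0) = 0, so the state is separable.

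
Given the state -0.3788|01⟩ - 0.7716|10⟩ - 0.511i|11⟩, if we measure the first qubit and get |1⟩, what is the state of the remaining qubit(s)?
-0.8337|0⟩ - 0.5522i|1⟩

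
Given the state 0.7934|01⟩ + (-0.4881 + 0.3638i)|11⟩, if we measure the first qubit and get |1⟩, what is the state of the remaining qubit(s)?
(-0.8018 + 0.5976i)|1⟩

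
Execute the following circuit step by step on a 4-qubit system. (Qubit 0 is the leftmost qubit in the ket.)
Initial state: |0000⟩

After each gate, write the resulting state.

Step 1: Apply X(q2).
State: |0010⟩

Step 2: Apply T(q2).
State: (1/√2 + (1/√2)i)|0010⟩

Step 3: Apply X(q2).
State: (1/√2 + (1/√2)i)|0000⟩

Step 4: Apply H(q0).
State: (1/2 + (1/2)i)|0000⟩ + (1/2 + (1/2)i)|1000⟩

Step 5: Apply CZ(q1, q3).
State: (1/2 + (1/2)i)|0000⟩ + (1/2 + (1/2)i)|1000⟩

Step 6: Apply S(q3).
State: (1/2 + (1/2)i)|0000⟩ + (1/2 + (1/2)i)|1000⟩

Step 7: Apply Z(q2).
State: (1/2 + (1/2)i)|0000⟩ + (1/2 + (1/2)i)|1000⟩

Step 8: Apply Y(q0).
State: (1/2 - (1/2)i)|0000⟩ + (-1/2 + (1/2)i)|1000⟩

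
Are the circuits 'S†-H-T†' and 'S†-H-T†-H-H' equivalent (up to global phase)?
Yes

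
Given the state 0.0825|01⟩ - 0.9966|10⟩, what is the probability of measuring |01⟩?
0.006806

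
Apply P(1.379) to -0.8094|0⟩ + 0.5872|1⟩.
-0.8094|0⟩ + (0.1119 + 0.5764i)|1⟩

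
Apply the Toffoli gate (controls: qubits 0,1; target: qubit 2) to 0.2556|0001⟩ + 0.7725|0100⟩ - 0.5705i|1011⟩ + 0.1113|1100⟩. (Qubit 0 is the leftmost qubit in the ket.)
0.2556|0001⟩ + 0.7725|0100⟩ - 0.5705i|1011⟩ + 0.1113|1110⟩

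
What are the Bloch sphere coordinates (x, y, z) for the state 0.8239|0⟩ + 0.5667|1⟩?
(0.9338, 0, 0.3577)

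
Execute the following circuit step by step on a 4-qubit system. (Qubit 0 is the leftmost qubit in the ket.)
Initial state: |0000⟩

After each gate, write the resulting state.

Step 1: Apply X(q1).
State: |0100⟩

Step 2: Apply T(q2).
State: |0100⟩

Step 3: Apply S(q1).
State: i|0100⟩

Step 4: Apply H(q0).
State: (1/√2)i|0100⟩ + (1/√2)i|1100⟩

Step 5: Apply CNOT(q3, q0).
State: (1/√2)i|0100⟩ + (1/√2)i|1100⟩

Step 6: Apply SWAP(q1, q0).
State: (1/√2)i|1000⟩ + (1/√2)i|1100⟩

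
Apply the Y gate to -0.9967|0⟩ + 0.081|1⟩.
-0.081i|0⟩ - 0.9967i|1⟩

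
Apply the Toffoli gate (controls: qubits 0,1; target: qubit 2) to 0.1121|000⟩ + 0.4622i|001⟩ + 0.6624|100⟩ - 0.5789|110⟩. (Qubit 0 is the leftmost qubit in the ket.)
0.1121|000⟩ + 0.4622i|001⟩ + 0.6624|100⟩ - 0.5789|111⟩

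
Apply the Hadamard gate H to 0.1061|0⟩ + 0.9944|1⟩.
0.7782|0⟩ - 0.6281|1⟩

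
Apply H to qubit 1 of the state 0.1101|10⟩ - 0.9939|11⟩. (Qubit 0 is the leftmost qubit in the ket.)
-0.6249|10⟩ + 0.7806|11⟩

H on qubit 1 mixes each pair of kets that differ only in qubit 1: amplitudes (a, b) of (|…0…⟩, |…1…⟩) become ((a + b)/√2, (a − b)/√2). Kets absent from the input have amplitude 0.
(|10⟩, |11⟩): (a, b) = (0.1101, -0.9939) → (-0.6249, 0.7806)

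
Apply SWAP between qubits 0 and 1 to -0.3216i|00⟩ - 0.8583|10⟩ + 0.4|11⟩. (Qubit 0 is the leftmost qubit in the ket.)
-0.3216i|00⟩ - 0.8583|01⟩ + 0.4|11⟩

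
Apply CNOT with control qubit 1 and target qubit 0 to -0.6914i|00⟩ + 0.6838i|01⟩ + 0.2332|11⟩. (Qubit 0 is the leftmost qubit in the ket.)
-0.6914i|00⟩ + 0.2332|01⟩ + 0.6838i|11⟩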